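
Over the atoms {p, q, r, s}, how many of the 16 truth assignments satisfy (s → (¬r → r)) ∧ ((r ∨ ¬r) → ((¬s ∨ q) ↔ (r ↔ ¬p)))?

Initial set: {T ((s → (¬r → r)) ∧ ((r ∨ ¬r) → ((¬s ∨ q) ↔ (r ↔ ¬p))))}.
T ((s → (¬r → r)) ∧ ((r ∨ ¬r) → ((¬s ∨ q) ↔ (r ↔ ¬p)))): α-rule — add T (s → (¬r → r)), T ((r ∨ ¬r) → ((¬s ∨ q) ↔ (r ↔ ¬p))).
T (s → (¬r → r)): β-rule — branch into F s  //  T (¬r → r).
  branch 1 (add F s):
    T ((r ∨ ¬r) → ((¬s ∨ q) ↔ (r ↔ ¬p))): β-rule — branch into F (r ∨ ¬r)  //  T ((¬s ∨ q) ↔ (r ↔ ¬p)).
      branch 1.1 (add F (r ∨ ¬r)):
        F (r ∨ ¬r): α-rule — add F r, F ¬r.
        × closes — contains both r and ¬r.
      branch 1.2 (add T ((¬s ∨ q) ↔ (r ↔ ¬p))):
        T ((¬s ∨ q) ↔ (r ↔ ¬p)): β-rule — branch into T (¬s ∨ q), T (r ↔ ¬p)  //  F (¬s ∨ q), F (r ↔ ¬p).
          branch 1.2.1 (add T (¬s ∨ q), T (r ↔ ¬p)):
            T (¬s ∨ q): β-rule — branch into T ¬s  //  T q.
              branch 1.2.1.1 (add T ¬s):
                T (r ↔ ¬p): β-rule — branch into T r, T ¬p  //  F r, F ¬p.
                  branch 1.2.1.1.1 (add T r, T ¬p):
                    ○ open, literals {p=0, r=1, s=0}.
                  branch 1.2.1.1.2 (add F r, F ¬p):
                    ○ open, literals {p=1, r=0, s=0}.
              branch 1.2.1.2 (add T q):
                T (r ↔ ¬p): β-rule — branch into T r, T ¬p  //  F r, F ¬p.
                  branch 1.2.1.2.1 (add T r, T ¬p):
                    ○ open, literals {p=0, q=1, r=1, s=0}.
                  branch 1.2.1.2.2 (add F r, F ¬p):
                    ○ open, literals {p=1, q=1, r=0, s=0}.
          branch 1.2.2 (add F (¬s ∨ q), F (r ↔ ¬p)):
            F (¬s ∨ q): α-rule — add F ¬s, F q.
            × closes — contains both s and ¬s.
  branch 2 (add T (¬r → r)):
    T ((r ∨ ¬r) → ((¬s ∨ q) ↔ (r ↔ ¬p))): β-rule — branch into F (r ∨ ¬r)  //  T ((¬s ∨ q) ↔ (r ↔ ¬p)).
      branch 2.1 (add F (r ∨ ¬r)):
        F (r ∨ ¬r): α-rule — add F r, F ¬r.
        × closes — contains both r and ¬r.
      branch 2.2 (add T ((¬s ∨ q) ↔ (r ↔ ¬p))):
        T (¬r → r): β-rule — branch into F ¬r  //  T r.
          branch 2.2.1 (add F ¬r):
            T ((¬s ∨ q) ↔ (r ↔ ¬p)): β-rule — branch into T (¬s ∨ q), T (r ↔ ¬p)  //  F (¬s ∨ q), F (r ↔ ¬p).
              branch 2.2.1.1 (add T (¬s ∨ q), T (r ↔ ¬p)):
                T (¬s ∨ q): β-rule — branch into T ¬s  //  T q.
                  branch 2.2.1.1.1 (add T ¬s):
                    T (r ↔ ¬p): β-rule — branch into T r, T ¬p  //  F r, F ¬p.
                      branch 2.2.1.1.1.1 (add T r, T ¬p):
                        ○ open, literals {p=0, r=1, s=0}.
                      branch 2.2.1.1.1.2 (add F r, F ¬p):
                        × closes — contains both r and ¬r.
                  branch 2.2.1.1.2 (add T q):
                    T (r ↔ ¬p): β-rule — branch into T r, T ¬p  //  F r, F ¬p.
                      branch 2.2.1.1.2.1 (add T r, T ¬p):
                        ○ open, literals {p=0, q=1, r=1}.
                      branch 2.2.1.1.2.2 (add F r, F ¬p):
                        × closes — contains both r and ¬r.
              branch 2.2.1.2 (add F (¬s ∨ q), F (r ↔ ¬p)):
                F (¬s ∨ q): α-rule — add F ¬s, F q.
                F (r ↔ ¬p): β-rule — branch into T r, F ¬p  //  F r, T ¬p.
                  branch 2.2.1.2.1 (add T r, F ¬p):
                    ○ open, literals {p=1, q=0, r=1, s=1}.
                  branch 2.2.1.2.2 (add F r, T ¬p):
                    × closes — contains both r and ¬r.
          branch 2.2.2 (add T r):
            T ((¬s ∨ q) ↔ (r ↔ ¬p)): β-rule — branch into T (¬s ∨ q), T (r ↔ ¬p)  //  F (¬s ∨ q), F (r ↔ ¬p).
              branch 2.2.2.1 (add T (¬s ∨ q), T (r ↔ ¬p)):
                T (¬s ∨ q): β-rule — branch into T ¬s  //  T q.
                  branch 2.2.2.1.1 (add T ¬s):
                    T (r ↔ ¬p): β-rule — branch into T r, T ¬p  //  F r, F ¬p.
                      branch 2.2.2.1.1.1 (add T r, T ¬p):
                        ○ open, literals {p=0, r=1, s=0}.
                      branch 2.2.2.1.1.2 (add F r, F ¬p):
                        × closes — contains both r and ¬r.
                  branch 2.2.2.1.2 (add T q):
                    T (r ↔ ¬p): β-rule — branch into T r, T ¬p  //  F r, F ¬p.
                      branch 2.2.2.1.2.1 (add T r, T ¬p):
                        ○ open, literals {p=0, q=1, r=1}.
                      branch 2.2.2.1.2.2 (add F r, F ¬p):
                        × closes — contains both r and ¬r.
              branch 2.2.2.2 (add F (¬s ∨ q), F (r ↔ ¬p)):
                F (¬s ∨ q): α-rule — add F ¬s, F q.
                F (r ↔ ¬p): β-rule — branch into T r, F ¬p  //  F r, T ¬p.
                  branch 2.2.2.2.1 (add T r, F ¬p):
                    ○ open, literals {p=1, q=0, r=1, s=1}.
                  branch 2.2.2.2.2 (add F r, T ¬p):
                    × closes — contains both r and ¬r.
9 branches closed, 10 open.
Each open branch fixes some atoms; the unmentioned ones are free. Counting distinct full assignments: branch {p=0, r=1, s=0} (q) contributes 2 new; branch {p=1, r=0, s=0} (q) contributes 2 new; branch {p=0, q=1, r=1, s=0} (none free) contributes 0 new; branch {p=1, q=1, r=0, s=0} (none free) contributes 0 new; branch {p=0, r=1, s=0} (q) contributes 0 new; branch {p=0, q=1, r=1} (s) contributes 1 new; branch {p=1, q=0, r=1, s=1} (none free) contributes 1 new; branch {p=0, r=1, s=0} (q) contributes 0 new; branch {p=0, q=1, r=1} (s) contributes 0 new; branch {p=1, q=0, r=1, s=1} (none free) contributes 0 new. Total: 6.

6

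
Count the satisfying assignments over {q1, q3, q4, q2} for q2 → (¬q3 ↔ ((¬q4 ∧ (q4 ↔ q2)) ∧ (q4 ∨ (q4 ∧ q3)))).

Initial set: {(q2 → (¬q3 ↔ ((¬q4 ∧ (q4 ↔ q2)) ∧ (q4 ∨ (q4 ∧ q3)))))}.
(q2 → (¬q3 ↔ ((¬q4 ∧ (q4 ↔ q2)) ∧ (q4 ∨ (q4 ∧ q3))))): β-rule — branch into ¬q2  //  (¬q3 ↔ ((¬q4 ∧ (q4 ↔ q2)) ∧ (q4 ∨ (q4 ∧ q3)))).
  branch 1 (add ¬q2):
    ○ open, literals {q2=false}.
  branch 2 (add (¬q3 ↔ ((¬q4 ∧ (q4 ↔ q2)) ∧ (q4 ∨ (q4 ∧ q3))))):
    (¬q3 ↔ ((¬q4 ∧ (q4 ↔ q2)) ∧ (q4 ∨ (q4 ∧ q3)))): β-rule — branch into ¬q3, ((¬q4 ∧ (q4 ↔ q2)) ∧ (q4 ∨ (q4 ∧ q3)))  //  ¬¬q3, ¬((¬q4 ∧ (q4 ↔ q2)) ∧ (q4 ∨ (q4 ∧ q3))).
      branch 2.1 (add ¬q3, ((¬q4 ∧ (q4 ↔ q2)) ∧ (q4 ∨ (q4 ∧ q3)))):
        ((¬q4 ∧ (q4 ↔ q2)) ∧ (q4 ∨ (q4 ∧ q3))): α-rule — add (¬q4 ∧ (q4 ↔ q2)), (q4 ∨ (q4 ∧ q3)).
        (¬q4 ∧ (q4 ↔ q2)): α-rule — add ¬q4, (q4 ↔ q2).
        (q4 ∨ (q4 ∧ q3)): β-rule — branch into q4  //  (q4 ∧ q3).
          branch 2.1.1 (add q4):
            × closes — contains both q4 and ¬q4.
          branch 2.1.2 (add (q4 ∧ q3)):
            (q4 ∧ q3): α-rule — add q4, q3.
            × closes — contains both q4 and ¬q4.
      branch 2.2 (add ¬¬q3, ¬((¬q4 ∧ (q4 ↔ q2)) ∧ (q4 ∨ (q4 ∧ q3)))):
        ¬((¬q4 ∧ (q4 ↔ q2)) ∧ (q4 ∨ (q4 ∧ q3))): β-rule — branch into ¬(¬q4 ∧ (q4 ↔ q2))  //  ¬(q4 ∨ (q4 ∧ q3)).
          branch 2.2.1 (add ¬(¬q4 ∧ (q4 ↔ q2))):
            ¬(¬q4 ∧ (q4 ↔ q2)): β-rule — branch into ¬¬q4  //  ¬(q4 ↔ q2).
              branch 2.2.1.1 (add ¬¬q4):
                ○ open, literals {q3=true, q4=true}.
              branch 2.2.1.2 (add ¬(q4 ↔ q2)):
                ¬(q4 ↔ q2): β-rule — branch into q4, ¬q2  //  ¬q4, q2.
                  branch 2.2.1.2.1 (add q4, ¬q2):
                    ○ open, literals {q2=false, q3=true, q4=true}.
                  branch 2.2.1.2.2 (add ¬q4, q2):
                    ○ open, literals {q2=true, q3=true, q4=false}.
          branch 2.2.2 (add ¬(q4 ∨ (q4 ∧ q3))):
            ¬(q4 ∨ (q4 ∧ q3)): α-rule — add ¬q4, ¬(q4 ∧ q3).
            ¬(q4 ∧ q3): β-rule — branch into ¬q4  //  ¬q3.
              branch 2.2.2.1 (add ¬q4):
                ○ open, literals {q3=true, q4=false}.
              branch 2.2.2.2 (add ¬q3):
                × closes — contains both q3 and ¬q3.
3 branches closed, 5 open.
Each open branch fixes some atoms; the unmentioned ones are free. Counting distinct full assignments: branch {q2=false} (q1, q3, q4) contributes 8 new; branch {q3=true, q4=true} (q1, q2) contributes 2 new; branch {q2=false, q3=true, q4=true} (q1) contributes 0 new; branch {q2=true, q3=true, q4=false} (q1) contributes 2 new; branch {q3=true, q4=false} (q1, q2) contributes 0 new. Total: 12.

12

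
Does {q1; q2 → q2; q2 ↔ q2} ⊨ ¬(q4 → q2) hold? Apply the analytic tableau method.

Initial set: {T q1; T (q2 → q2); T (q2 ↔ q2); F ¬(q4 → q2)}.
T (q2 → q2): β-rule — branch into F q2  //  T q2.
  branch 1 (add F q2):
    T (q2 ↔ q2): β-rule — branch into T q2, T q2  //  F q2, F q2.
      branch 1.1 (add T q2, T q2):
        × closes — contains both q2 and ¬q2.
      branch 1.2 (add F q2, F q2):
        F ¬(q4 → q2): β-rule — branch into F q4  //  T q2.
          branch 1.2.1 (add F q4):
            ○ open, literals {q1=true, q2=false, q4=false}.
          branch 1.2.2 (add T q2):
            × closes — contains both q2 and ¬q2.
  branch 2 (add T q2):
    T (q2 ↔ q2): β-rule — branch into T q2, T q2  //  F q2, F q2.
      branch 2.1 (add T q2, T q2):
        F ¬(q4 → q2): β-rule — branch into F q4  //  T q2.
          branch 2.1.1 (add F q4):
            ○ open, literals {q1=true, q2=true, q4=false}.
          branch 2.1.2 (add T q2):
            ○ open, literals {q1=true, q2=true}.
      branch 2.2 (add F q2, F q2):
        × closes — contains both q2 and ¬q2.
3 branches closed, 3 open.
An open branch gives a countermodel: q1=true, q2=false, q4=false (unmentioned atoms arbitrary); the premises hold there but the conclusion fails.

No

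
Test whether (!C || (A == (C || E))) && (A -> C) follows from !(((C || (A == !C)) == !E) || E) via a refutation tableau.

Initial set: {!(((C || (A == !C)) == !E) || E); !((!C || (A == (C || E))) && (A -> C))}.
!(((C || (A == !C)) == !E) || E): α-rule — add !((C || (A == !C)) == !E), !E.
!((!C || (A == (C || E))) && (A -> C)): β-rule — branch into !(!C || (A == (C || E)))  //  !(A -> C).
  branch 1 (add !(!C || (A == (C || E)))):
    !(!C || (A == (C || E))): α-rule — add !!C, !(A == (C || E)).
    !((C || (A == !C)) == !E): β-rule — branch into (C || (A == !C)), !!E  //  !(C || (A == !C)), !E.
      branch 1.1 (add (C || (A == !C)), !!E):
        × closes — contains both E and !E.
      branch 1.2 (add !(C || (A == !C)), !E):
        !(C || (A == !C)): α-rule — add !C, !(A == !C).
        × closes — contains both C and !C.
  branch 2 (add !(A -> C)):
    !(A -> C): α-rule — add A, !C.
    !((C || (A == !C)) == !E): β-rule — branch into (C || (A == !C)), !!E  //  !(C || (A == !C)), !E.
      branch 2.1 (add (C || (A == !C)), !!E):
        × closes — contains both E and !E.
      branch 2.2 (add !(C || (A == !C)), !E):
        !(C || (A == !C)): α-rule — add !C, !(A == !C).
        !(A == !C): β-rule — branch into A, !!C  //  !A, !C.
          branch 2.2.1 (add A, !!C):
            × closes — contains both C and !C.
          branch 2.2.2 (add !A, !C):
            × closes — contains both A and !A.
All 5 branches close.
Every branch closed, so the premises entail the conclusion.

Yes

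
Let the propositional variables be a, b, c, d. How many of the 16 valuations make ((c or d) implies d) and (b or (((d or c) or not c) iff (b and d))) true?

6

Initial set: {(((c or d) implies d) and (b or (((d or c) or not c) iff (b and d))))}.
(((c or d) implies d) and (b or (((d or c) or not c) iff (b and d)))): α-rule — add ((c or d) implies d), (b or (((d or c) or not c) iff (b and d))).
((c or d) implies d): β-rule — branch into not (c or d)  //  d.
  branch 1 (add not (c or d)):
    not (c or d): α-rule — add not c, not d.
    (b or (((d or c) or not c) iff (b and d))): β-rule — branch into b  //  (((d or c) or not c) iff (b and d)).
      branch 1.1 (add b):
        ○ open, literals {b=1, c=0, d=0}.
      branch 1.2 (add (((d or c) or not c) iff (b and d))):
        (((d or c) or not c) iff (b and d)): β-rule — branch into ((d or c) or not c), (b and d)  //  not ((d or c) or not c), not (b and d).
          branch 1.2.1 (add ((d or c) or not c), (b and d)):
            (b and d): α-rule — add b, d.
            × closes — contains both d and not d.
          branch 1.2.2 (add not ((d or c) or not c), not (b and d)):
            not ((d or c) or not c): α-rule — add not (d or c), not not c.
            × closes — contains both c and not c.
  branch 2 (add d):
    (b or (((d or c) or not c) iff (b and d))): β-rule — branch into b  //  (((d or c) or not c) iff (b and d)).
      branch 2.1 (add b):
        ○ open, literals {b=1, d=1}.
      branch 2.2 (add (((d or c) or not c) iff (b and d))):
        (((d or c) or not c) iff (b and d)): β-rule — branch into ((d or c) or not c), (b and d)  //  not ((d or c) or not c), not (b and d).
          branch 2.2.1 (add ((d or c) or not c), (b and d)):
            (b and d): α-rule — add b, d.
            ((d or c) or not c): β-rule — branch into (d or c)  //  not c.
              branch 2.2.1.1 (add (d or c)):
                (d or c): β-rule — branch into d  //  c.
                  branch 2.2.1.1.1 (add d):
                    ○ open, literals {b=1, d=1}.
                  branch 2.2.1.1.2 (add c):
                    ○ open, literals {b=1, c=1, d=1}.
              branch 2.2.1.2 (add not c):
                ○ open, literals {b=1, c=0, d=1}.
          branch 2.2.2 (add not ((d or c) or not c), not (b and d)):
            not ((d or c) or not c): α-rule — add not (d or c), not not c.
            not (d or c): α-rule — add not d, not c.
            × closes — contains both d and not d.
3 branches closed, 5 open.
Each open branch fixes some atoms; the unmentioned ones are free. Counting distinct full assignments: branch {b=1, c=0, d=0} (a) contributes 2 new; branch {b=1, d=1} (a, c) contributes 4 new; branch {b=1, d=1} (a, c) contributes 0 new; branch {b=1, c=1, d=1} (a) contributes 0 new; branch {b=1, c=0, d=1} (a) contributes 0 new. Total: 6.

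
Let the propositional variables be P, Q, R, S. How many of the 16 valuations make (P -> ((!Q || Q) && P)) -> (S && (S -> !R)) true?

4

Initial set: {((P -> ((!Q || Q) && P)) -> (S && (S -> !R)))}.
((P -> ((!Q || Q) && P)) -> (S && (S -> !R))): β-rule — branch into !(P -> ((!Q || Q) && P))  //  (S && (S -> !R)).
  branch 1 (add !(P -> ((!Q || Q) && P))):
    !(P -> ((!Q || Q) && P)): α-rule — add P, !((!Q || Q) && P).
    !((!Q || Q) && P): β-rule — branch into !(!Q || Q)  //  !P.
      branch 1.1 (add !(!Q || Q)):
        !(!Q || Q): α-rule — add !!Q, !Q.
        × closes — contains both Q and !Q.
      branch 1.2 (add !P):
        × closes — contains both P and !P.
  branch 2 (add (S && (S -> !R))):
    (S && (S -> !R)): α-rule — add S, (S -> !R).
    (S -> !R): β-rule — branch into !S  //  !R.
      branch 2.1 (add !S):
        × closes — contains both S and !S.
      branch 2.2 (add !R):
        ○ open, literals {R=F, S=T}.
3 branches closed, 1 open.
Each open branch fixes some atoms; the unmentioned ones are free. Counting distinct full assignments: branch {R=F, S=T} (P, Q) contributes 4 new. Total: 4.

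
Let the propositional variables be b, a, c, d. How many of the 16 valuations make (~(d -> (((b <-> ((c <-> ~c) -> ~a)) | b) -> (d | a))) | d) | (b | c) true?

Initial set: {T ((~(d -> (((b <-> ((c <-> ~c) -> ~a)) | b) -> (d | a))) | d) | (b | c))}.
T ((~(d -> (((b <-> ((c <-> ~c) -> ~a)) | b) -> (d | a))) | d) | (b | c)): β-rule — branch into T (~(d -> (((b <-> ((c <-> ~c) -> ~a)) | b) -> (d | a))) | d)  //  T (b | c).
  branch 1 (add T (~(d -> (((b <-> ((c <-> ~c) -> ~a)) | b) -> (d | a))) | d)):
    T (~(d -> (((b <-> ((c <-> ~c) -> ~a)) | b) -> (d | a))) | d): β-rule — branch into T ~(d -> (((b <-> ((c <-> ~c) -> ~a)) | b) -> (d | a)))  //  T d.
      branch 1.1 (add T ~(d -> (((b <-> ((c <-> ~c) -> ~a)) | b) -> (d | a)))):
        T ~(d -> (((b <-> ((c <-> ~c) -> ~a)) | b) -> (d | a))): α-rule — add T d, F (((b <-> ((c <-> ~c) -> ~a)) | b) -> (d | a)).
        F (((b <-> ((c <-> ~c) -> ~a)) | b) -> (d | a)): α-rule — add T ((b <-> ((c <-> ~c) -> ~a)) | b), F (d | a).
        F (d | a): α-rule — add F d, F a.
        × closes — contains both d and ~d.
      branch 1.2 (add T d):
        ○ open, literals {d=true}.
  branch 2 (add T (b | c)):
    T (b | c): β-rule — branch into T b  //  T c.
      branch 2.1 (add T b):
        ○ open, literals {b=true}.
      branch 2.2 (add T c):
        ○ open, literals {c=true}.
1 branch closed, 3 open.
Each open branch fixes some atoms; the unmentioned ones are free. Counting distinct full assignments: branch {d=true} (b, a, c) contributes 8 new; branch {b=true} (a, c, d) contributes 4 new; branch {c=true} (b, a, d) contributes 2 new. Total: 14.

14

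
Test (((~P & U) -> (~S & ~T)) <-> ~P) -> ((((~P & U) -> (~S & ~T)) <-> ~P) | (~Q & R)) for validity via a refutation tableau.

Valid

Assume the negation and expand:
Initial set: {F ((((~P & U) -> (~S & ~T)) <-> ~P) -> ((((~P & U) -> (~S & ~T)) <-> ~P) | (~Q & R)))}.
F ((((~P & U) -> (~S & ~T)) <-> ~P) -> ((((~P & U) -> (~S & ~T)) <-> ~P) | (~Q & R))): α-rule — add T (((~P & U) -> (~S & ~T)) <-> ~P), F ((((~P & U) -> (~S & ~T)) <-> ~P) | (~Q & R)).
F ((((~P & U) -> (~S & ~T)) <-> ~P) | (~Q & R)): α-rule — add F (((~P & U) -> (~S & ~T)) <-> ~P), F (~Q & R).
T (((~P & U) -> (~S & ~T)) <-> ~P): β-rule — branch into T ((~P & U) -> (~S & ~T)), T ~P  //  F ((~P & U) -> (~S & ~T)), F ~P.
  branch 1 (add T ((~P & U) -> (~S & ~T)), T ~P):
    F (((~P & U) -> (~S & ~T)) <-> ~P): β-rule — branch into T ((~P & U) -> (~S & ~T)), F ~P  //  F ((~P & U) -> (~S & ~T)), T ~P.
      branch 1.1 (add T ((~P & U) -> (~S & ~T)), F ~P):
        × closes — contains both P and ~P.
      branch 1.2 (add F ((~P & U) -> (~S & ~T)), T ~P):
        F ((~P & U) -> (~S & ~T)): α-rule — add T (~P & U), F (~S & ~T).
        T (~P & U): α-rule — add T ~P, T U.
        F (~Q & R): β-rule — branch into F ~Q  //  F R.
          branch 1.2.1 (add F ~Q):
            T ((~P & U) -> (~S & ~T)): β-rule — branch into F (~P & U)  //  T (~S & ~T).
              branch 1.2.1.1 (add F (~P & U)):
                F (~S & ~T): β-rule — branch into F ~S  //  F ~T.
                  branch 1.2.1.1.1 (add F ~S):
                    F (~P & U): β-rule — branch into F ~P  //  F U.
                      branch 1.2.1.1.1.1 (add F ~P):
                        × closes — contains both P and ~P.
                      branch 1.2.1.1.1.2 (add F U):
                        × closes — contains both U and ~U.
                  branch 1.2.1.1.2 (add F ~T):
                    F (~P & U): β-rule — branch into F ~P  //  F U.
                      branch 1.2.1.1.2.1 (add F ~P):
                        × closes — contains both P and ~P.
                      branch 1.2.1.1.2.2 (add F U):
                        × closes — contains both U and ~U.
              branch 1.2.1.2 (add T (~S & ~T)):
                T (~S & ~T): α-rule — add T ~S, T ~T.
                F (~S & ~T): β-rule — branch into F ~S  //  F ~T.
                  branch 1.2.1.2.1 (add F ~S):
                    × closes — contains both S and ~S.
                  branch 1.2.1.2.2 (add F ~T):
                    × closes — contains both T and ~T.
          branch 1.2.2 (add F R):
            T ((~P & U) -> (~S & ~T)): β-rule — branch into F (~P & U)  //  T (~S & ~T).
              branch 1.2.2.1 (add F (~P & U)):
                F (~S & ~T): β-rule — branch into F ~S  //  F ~T.
                  branch 1.2.2.1.1 (add F ~S):
                    F (~P & U): β-rule — branch into F ~P  //  F U.
                      branch 1.2.2.1.1.1 (add F ~P):
                        × closes — contains both P and ~P.
                      branch 1.2.2.1.1.2 (add F U):
                        × closes — contains both U and ~U.
                  branch 1.2.2.1.2 (add F ~T):
                    F (~P & U): β-rule — branch into F ~P  //  F U.
                      branch 1.2.2.1.2.1 (add F ~P):
                        × closes — contains both P and ~P.
                      branch 1.2.2.1.2.2 (add F U):
                        × closes — contains both U and ~U.
              branch 1.2.2.2 (add T (~S & ~T)):
                T (~S & ~T): α-rule — add T ~S, T ~T.
                F (~S & ~T): β-rule — branch into F ~S  //  F ~T.
                  branch 1.2.2.2.1 (add F ~S):
                    × closes — contains both S and ~S.
                  branch 1.2.2.2.2 (add F ~T):
                    × closes — contains both T and ~T.
  branch 2 (add F ((~P & U) -> (~S & ~T)), F ~P):
    F ((~P & U) -> (~S & ~T)): α-rule — add T (~P & U), F (~S & ~T).
    T (~P & U): α-rule — add T ~P, T U.
    × closes — contains both P and ~P.
All 14 branches close.
Every branch closed, so the negation is unsatisfiable and the formula is valid.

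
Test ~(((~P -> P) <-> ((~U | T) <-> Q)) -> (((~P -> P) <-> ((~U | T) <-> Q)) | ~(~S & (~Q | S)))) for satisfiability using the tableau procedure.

Unsatisfiable

Initial set: {~(((~P -> P) <-> ((~U | T) <-> Q)) -> (((~P -> P) <-> ((~U | T) <-> Q)) | ~(~S & (~Q | S))))}.
~(((~P -> P) <-> ((~U | T) <-> Q)) -> (((~P -> P) <-> ((~U | T) <-> Q)) | ~(~S & (~Q | S)))): α-rule — add ((~P -> P) <-> ((~U | T) <-> Q)), ~(((~P -> P) <-> ((~U | T) <-> Q)) | ~(~S & (~Q | S))).
~(((~P -> P) <-> ((~U | T) <-> Q)) | ~(~S & (~Q | S))): α-rule — add ~((~P -> P) <-> ((~U | T) <-> Q)), ~~(~S & (~Q | S)).
~~(~S & (~Q | S)): α-rule — add ~S, (~Q | S).
((~P -> P) <-> ((~U | T) <-> Q)): β-rule — branch into (~P -> P), ((~U | T) <-> Q)  //  ~(~P -> P), ~((~U | T) <-> Q).
  branch 1 (add (~P -> P), ((~U | T) <-> Q)):
    ~((~P -> P) <-> ((~U | T) <-> Q)): β-rule — branch into (~P -> P), ~((~U | T) <-> Q)  //  ~(~P -> P), ((~U | T) <-> Q).
      branch 1.1 (add (~P -> P), ~((~U | T) <-> Q)):
        (~Q | S): β-rule — branch into ~Q  //  S.
          branch 1.1.1 (add ~Q):
            (~P -> P): β-rule — branch into ~~P  //  P.
              branch 1.1.1.1 (add ~~P):
                ((~U | T) <-> Q): β-rule — branch into (~U | T), Q  //  ~(~U | T), ~Q.
                  branch 1.1.1.1.1 (add (~U | T), Q):
                    × closes — contains both Q and ~Q.
                  branch 1.1.1.1.2 (add ~(~U | T), ~Q):
                    ~(~U | T): α-rule — add ~~U, ~T.
                    (~P -> P): β-rule — branch into ~~P  //  P.
                      branch 1.1.1.1.2.1 (add ~~P):
                        ~((~U | T) <-> Q): β-rule — branch into (~U | T), ~Q  //  ~(~U | T), Q.
                          branch 1.1.1.1.2.1.1 (add (~U | T), ~Q):
                            (~U | T): β-rule — branch into ~U  //  T.
                              branch 1.1.1.1.2.1.1.1 (add ~U):
                                × closes — contains both U and ~U.
                              branch 1.1.1.1.2.1.1.2 (add T):
                                × closes — contains both T and ~T.
                          branch 1.1.1.1.2.1.2 (add ~(~U | T), Q):
                            × closes — contains both Q and ~Q.
                      branch 1.1.1.1.2.2 (add P):
                        ~((~U | T) <-> Q): β-rule — branch into (~U | T), ~Q  //  ~(~U | T), Q.
                          branch 1.1.1.1.2.2.1 (add (~U | T), ~Q):
                            (~U | T): β-rule — branch into ~U  //  T.
                              branch 1.1.1.1.2.2.1.1 (add ~U):
                                × closes — contains both U and ~U.
                              branch 1.1.1.1.2.2.1.2 (add T):
                                × closes — contains both T and ~T.
                          branch 1.1.1.1.2.2.2 (add ~(~U | T), Q):
                            × closes — contains both Q and ~Q.
              branch 1.1.1.2 (add P):
                ((~U | T) <-> Q): β-rule — branch into (~U | T), Q  //  ~(~U | T), ~Q.
                  branch 1.1.1.2.1 (add (~U | T), Q):
                    × closes — contains both Q and ~Q.
                  branch 1.1.1.2.2 (add ~(~U | T), ~Q):
                    ~(~U | T): α-rule — add ~~U, ~T.
                    (~P -> P): β-rule — branch into ~~P  //  P.
                      branch 1.1.1.2.2.1 (add ~~P):
                        ~((~U | T) <-> Q): β-rule — branch into (~U | T), ~Q  //  ~(~U | T), Q.
                          branch 1.1.1.2.2.1.1 (add (~U | T), ~Q):
                            (~U | T): β-rule — branch into ~U  //  T.
                              branch 1.1.1.2.2.1.1.1 (add ~U):
                                × closes — contains both U and ~U.
                              branch 1.1.1.2.2.1.1.2 (add T):
                                × closes — contains both T and ~T.
                          branch 1.1.1.2.2.1.2 (add ~(~U | T), Q):
                            × closes — contains both Q and ~Q.
                      branch 1.1.1.2.2.2 (add P):
                        ~((~U | T) <-> Q): β-rule — branch into (~U | T), ~Q  //  ~(~U | T), Q.
                          branch 1.1.1.2.2.2.1 (add (~U | T), ~Q):
                            (~U | T): β-rule — branch into ~U  //  T.
                              branch 1.1.1.2.2.2.1.1 (add ~U):
                                × closes — contains both U and ~U.
                              branch 1.1.1.2.2.2.1.2 (add T):
                                × closes — contains both T and ~T.
                          branch 1.1.1.2.2.2.2 (add ~(~U | T), Q):
                            × closes — contains both Q and ~Q.
          branch 1.1.2 (add S):
            × closes — contains both S and ~S.
      branch 1.2 (add ~(~P -> P), ((~U | T) <-> Q)):
        ~(~P -> P): α-rule — add ~P, ~P.
        (~Q | S): β-rule — branch into ~Q  //  S.
          branch 1.2.1 (add ~Q):
            (~P -> P): β-rule — branch into ~~P  //  P.
              branch 1.2.1.1 (add ~~P):
                × closes — contains both P and ~P.
              branch 1.2.1.2 (add P):
                × closes — contains both P and ~P.
          branch 1.2.2 (add S):
            × closes — contains both S and ~S.
  branch 2 (add ~(~P -> P), ~((~U | T) <-> Q)):
    ~(~P -> P): α-rule — add ~P, ~P.
    ~((~P -> P) <-> ((~U | T) <-> Q)): β-rule — branch into (~P -> P), ~((~U | T) <-> Q)  //  ~(~P -> P), ((~U | T) <-> Q).
      branch 2.1 (add (~P -> P), ~((~U | T) <-> Q)):
        (~Q | S): β-rule — branch into ~Q  //  S.
          branch 2.1.1 (add ~Q):
            ~((~U | T) <-> Q): β-rule — branch into (~U | T), ~Q  //  ~(~U | T), Q.
              branch 2.1.1.1 (add (~U | T), ~Q):
                (~P -> P): β-rule — branch into ~~P  //  P.
                  branch 2.1.1.1.1 (add ~~P):
                    × closes — contains both P and ~P.
                  branch 2.1.1.1.2 (add P):
                    × closes — contains both P and ~P.
              branch 2.1.1.2 (add ~(~U | T), Q):
                × closes — contains both Q and ~Q.
          branch 2.1.2 (add S):
            × closes — contains both S and ~S.
      branch 2.2 (add ~(~P -> P), ((~U | T) <-> Q)):
        ~(~P -> P): α-rule — add ~P, ~P.
        (~Q | S): β-rule — branch into ~Q  //  S.
          branch 2.2.1 (add ~Q):
            ~((~U | T) <-> Q): β-rule — branch into (~U | T), ~Q  //  ~(~U | T), Q.
              branch 2.2.1.1 (add (~U | T), ~Q):
                ((~U | T) <-> Q): β-rule — branch into (~U | T), Q  //  ~(~U | T), ~Q.
                  branch 2.2.1.1.1 (add (~U | T), Q):
                    × closes — contains both Q and ~Q.
                  branch 2.2.1.1.2 (add ~(~U | T), ~Q):
                    ~(~U | T): α-rule — add ~~U, ~T.
                    (~U | T): β-rule — branch into ~U  //  T.
                      branch 2.2.1.1.2.1 (add ~U):
                        × closes — contains both U and ~U.
                      branch 2.2.1.1.2.2 (add T):
                        × closes — contains both T and ~T.
              branch 2.2.1.2 (add ~(~U | T), Q):
                × closes — contains both Q and ~Q.
          branch 2.2.2 (add S):
            × closes — contains both S and ~S.
All 27 branches close.
Every branch closed; the formula is unsatisfiable.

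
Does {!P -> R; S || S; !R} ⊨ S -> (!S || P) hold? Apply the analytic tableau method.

Yes

Initial set: {(!P -> R); (S || S); !R; !(S -> (!S || P))}.
!(S -> (!S || P)): α-rule — add S, !(!S || P).
!(!S || P): α-rule — add !!S, !P.
(!P -> R): β-rule — branch into !!P  //  R.
  branch 1 (add !!P):
    × closes — contains both P and !P.
  branch 2 (add R):
    × closes — contains both R and !R.
All 2 branches close.
Every branch closed, so the premises entail the conclusion.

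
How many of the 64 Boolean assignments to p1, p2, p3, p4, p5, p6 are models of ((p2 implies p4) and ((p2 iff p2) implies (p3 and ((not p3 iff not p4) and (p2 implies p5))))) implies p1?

Initial set: {(((p2 implies p4) and ((p2 iff p2) implies (p3 and ((not p3 iff not p4) and (p2 implies p5))))) implies p1)}.
(((p2 implies p4) and ((p2 iff p2) implies (p3 and ((not p3 iff not p4) and (p2 implies p5))))) implies p1): β-rule — branch into not ((p2 implies p4) and ((p2 iff p2) implies (p3 and ((not p3 iff not p4) and (p2 implies p5)))))  //  p1.
  branch 1 (add not ((p2 implies p4) and ((p2 iff p2) implies (p3 and ((not p3 iff not p4) and (p2 implies p5)))))):
    not ((p2 implies p4) and ((p2 iff p2) implies (p3 and ((not p3 iff not p4) and (p2 implies p5))))): β-rule — branch into not (p2 implies p4)  //  not ((p2 iff p2) implies (p3 and ((not p3 iff not p4) and (p2 implies p5)))).
      branch 1.1 (add not (p2 implies p4)):
        not (p2 implies p4): α-rule — add p2, not p4.
        ○ open, literals {p2=1, p4=0}.
      branch 1.2 (add not ((p2 iff p2) implies (p3 and ((not p3 iff not p4) and (p2 implies p5))))):
        not ((p2 iff p2) implies (p3 and ((not p3 iff not p4) and (p2 implies p5)))): α-rule — add (p2 iff p2), not (p3 and ((not p3 iff not p4) and (p2 implies p5))).
        (p2 iff p2): β-rule — branch into p2, p2  //  not p2, not p2.
          branch 1.2.1 (add p2, p2):
            not (p3 and ((not p3 iff not p4) and (p2 implies p5))): β-rule — branch into not p3  //  not ((not p3 iff not p4) and (p2 implies p5)).
              branch 1.2.1.1 (add not p3):
                ○ open, literals {p2=1, p3=0}.
              branch 1.2.1.2 (add not ((not p3 iff not p4) and (p2 implies p5))):
                not ((not p3 iff not p4) and (p2 implies p5)): β-rule — branch into not (not p3 iff not p4)  //  not (p2 implies p5).
                  branch 1.2.1.2.1 (add not (not p3 iff not p4)):
                    not (not p3 iff not p4): β-rule — branch into not p3, not not p4  //  not not p3, not p4.
                      branch 1.2.1.2.1.1 (add not p3, not not p4):
                        ○ open, literals {p2=1, p3=0, p4=1}.
                      branch 1.2.1.2.1.2 (add not not p3, not p4):
                        ○ open, literals {p2=1, p3=1, p4=0}.
                  branch 1.2.1.2.2 (add not (p2 implies p5)):
                    not (p2 implies p5): α-rule — add p2, not p5.
                    ○ open, literals {p2=1, p5=0}.
          branch 1.2.2 (add not p2, not p2):
            not (p3 and ((not p3 iff not p4) and (p2 implies p5))): β-rule — branch into not p3  //  not ((not p3 iff not p4) and (p2 implies p5)).
              branch 1.2.2.1 (add not p3):
                ○ open, literals {p2=0, p3=0}.
              branch 1.2.2.2 (add not ((not p3 iff not p4) and (p2 implies p5))):
                not ((not p3 iff not p4) and (p2 implies p5)): β-rule — branch into not (not p3 iff not p4)  //  not (p2 implies p5).
                  branch 1.2.2.2.1 (add not (not p3 iff not p4)):
                    not (not p3 iff not p4): β-rule — branch into not p3, not not p4  //  not not p3, not p4.
                      branch 1.2.2.2.1.1 (add not p3, not not p4):
                        ○ open, literals {p2=0, p3=0, p4=1}.
                      branch 1.2.2.2.1.2 (add not not p3, not p4):
                        ○ open, literals {p2=0, p3=1, p4=0}.
                  branch 1.2.2.2.2 (add not (p2 implies p5)):
                    not (p2 implies p5): α-rule — add p2, not p5.
                    × closes — contains both p2 and not p2.
  branch 2 (add p1):
    ○ open, literals {p1=1}.
1 branch closed, 9 open.
Each open branch fixes some atoms; the unmentioned ones are free. Counting distinct full assignments: branch {p2=1, p4=0} (p1, p3, p5, p6) contributes 16 new; branch {p2=1, p3=0} (p1, p4, p5, p6) contributes 8 new; branch {p2=1, p3=0, p4=1} (p1, p5, p6) contributes 0 new; branch {p2=1, p3=1, p4=0} (p1, p5, p6) contributes 0 new; branch {p2=1, p5=0} (p1, p3, p4, p6) contributes 4 new; branch {p2=0, p3=0} (p1, p4, p5, p6) contributes 16 new; branch {p2=0, p3=0, p4=1} (p1, p5, p6) contributes 0 new; branch {p2=0, p3=1, p4=0} (p1, p5, p6) contributes 8 new; branch {p1=1} (p2, p3, p4, p5, p6) contributes 6 new. Total: 58.

58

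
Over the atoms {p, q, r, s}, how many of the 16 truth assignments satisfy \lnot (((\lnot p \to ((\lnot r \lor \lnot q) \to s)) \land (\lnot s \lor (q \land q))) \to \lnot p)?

6

Initial set: {T \lnot (((\lnot p \to ((\lnot r \lor \lnot q) \to s)) \land (\lnot s \lor (q \land q))) \to \lnot p)}.
T \lnot (((\lnot p \to ((\lnot r \lor \lnot q) \to s)) \land (\lnot s \lor (q \land q))) \to \lnot p): α-rule — add T ((\lnot p \to ((\lnot r \lor \lnot q) \to s)) \land (\lnot s \lor (q \land q))), F \lnot p.
T ((\lnot p \to ((\lnot r \lor \lnot q) \to s)) \land (\lnot s \lor (q \land q))): α-rule — add T (\lnot p \to ((\lnot r \lor \lnot q) \to s)), T (\lnot s \lor (q \land q)).
T (\lnot p \to ((\lnot r \lor \lnot q) \to s)): β-rule — branch into F \lnot p  //  T ((\lnot r \lor \lnot q) \to s).
  branch 1 (add F \lnot p):
    T (\lnot s \lor (q \land q)): β-rule — branch into T \lnot s  //  T (q \land q).
      branch 1.1 (add T \lnot s):
        ○ open, literals {p=T, s=F}.
      branch 1.2 (add T (q \land q)):
        T (q \land q): α-rule — add T q, T q.
        ○ open, literals {p=T, q=T}.
  branch 2 (add T ((\lnot r \lor \lnot q) \to s)):
    T (\lnot s \lor (q \land q)): β-rule — branch into T \lnot s  //  T (q \land q).
      branch 2.1 (add T \lnot s):
        T ((\lnot r \lor \lnot q) \to s): β-rule — branch into F (\lnot r \lor \lnot q)  //  T s.
          branch 2.1.1 (add F (\lnot r \lor \lnot q)):
            F (\lnot r \lor \lnot q): α-rule — add F \lnot r, F \lnot q.
            ○ open, literals {p=T, q=T, r=T, s=F}.
          branch 2.1.2 (add T s):
            × closes — contains both s and \lnot s.
      branch 2.2 (add T (q \land q)):
        T (q \land q): α-rule — add T q, T q.
        T ((\lnot r \lor \lnot q) \to s): β-rule — branch into F (\lnot r \lor \lnot q)  //  T s.
          branch 2.2.1 (add F (\lnot r \lor \lnot q)):
            F (\lnot r \lor \lnot q): α-rule — add F \lnot r, F \lnot q.
            ○ open, literals {p=T, q=T, r=T}.
          branch 2.2.2 (add T s):
            ○ open, literals {p=T, q=T, s=T}.
1 branch closed, 5 open.
Each open branch fixes some atoms; the unmentioned ones are free. Counting distinct full assignments: branch {p=T, s=F} (q, r) contributes 4 new; branch {p=T, q=T} (r, s) contributes 2 new; branch {p=T, q=T, r=T, s=F} (none free) contributes 0 new; branch {p=T, q=T, r=T} (s) contributes 0 new; branch {p=T, q=T, s=T} (r) contributes 0 new. Total: 6.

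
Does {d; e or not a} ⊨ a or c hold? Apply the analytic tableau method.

Initial set: {d; (e or not a); not (a or c)}.
not (a or c): α-rule — add not a, not c.
(e or not a): β-rule — branch into e  //  not a.
  branch 1 (add e):
    ○ open, literals {a=0, c=0, d=1, e=1}.
  branch 2 (add not a):
    ○ open, literals {a=0, c=0, d=1}.
0 branches closed, 2 open.
An open branch gives a countermodel: a=0, c=0, d=1, e=1 (unmentioned atoms arbitrary); the premises hold there but the conclusion fails.

No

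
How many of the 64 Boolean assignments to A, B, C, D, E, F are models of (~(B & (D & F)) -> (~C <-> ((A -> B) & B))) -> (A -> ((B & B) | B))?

Initial set: {((~(B & (D & F)) -> (~C <-> ((A -> B) & B))) -> (A -> ((B & B) | B)))}.
((~(B & (D & F)) -> (~C <-> ((A -> B) & B))) -> (A -> ((B & B) | B))): β-rule — branch into ~(~(B & (D & F)) -> (~C <-> ((A -> B) & B)))  //  (A -> ((B & B) | B)).
  branch 1 (add ~(~(B & (D & F)) -> (~C <-> ((A -> B) & B)))):
    ~(~(B & (D & F)) -> (~C <-> ((A -> B) & B))): α-rule — add ~(B & (D & F)), ~(~C <-> ((A -> B) & B)).
    ~(B & (D & F)): β-rule — branch into ~B  //  ~(D & F).
      branch 1.1 (add ~B):
        ~(~C <-> ((A -> B) & B)): β-rule — branch into ~C, ~((A -> B) & B)  //  ~~C, ((A -> B) & B).
          branch 1.1.1 (add ~C, ~((A -> B) & B)):
            ~((A -> B) & B): β-rule — branch into ~(A -> B)  //  ~B.
              branch 1.1.1.1 (add ~(A -> B)):
                ~(A -> B): α-rule — add A, ~B.
                ○ open, literals {A=true, B=false, C=false}.
              branch 1.1.1.2 (add ~B):
                ○ open, literals {B=false, C=false}.
          branch 1.1.2 (add ~~C, ((A -> B) & B)):
            ((A -> B) & B): α-rule — add (A -> B), B.
            × closes — contains both B and ~B.
      branch 1.2 (add ~(D & F)):
        ~(~C <-> ((A -> B) & B)): β-rule — branch into ~C, ~((A -> B) & B)  //  ~~C, ((A -> B) & B).
          branch 1.2.1 (add ~C, ~((A -> B) & B)):
            ~(D & F): β-rule — branch into ~D  //  ~F.
              branch 1.2.1.1 (add ~D):
                ~((A -> B) & B): β-rule — branch into ~(A -> B)  //  ~B.
                  branch 1.2.1.1.1 (add ~(A -> B)):
                    ~(A -> B): α-rule — add A, ~B.
                    ○ open, literals {A=true, B=false, C=false, D=false}.
                  branch 1.2.1.1.2 (add ~B):
                    ○ open, literals {B=false, C=false, D=false}.
              branch 1.2.1.2 (add ~F):
                ~((A -> B) & B): β-rule — branch into ~(A -> B)  //  ~B.
                  branch 1.2.1.2.1 (add ~(A -> B)):
                    ~(A -> B): α-rule — add A, ~B.
                    ○ open, literals {A=true, B=false, C=false, F=false}.
                  branch 1.2.1.2.2 (add ~B):
                    ○ open, literals {B=false, C=false, F=false}.
          branch 1.2.2 (add ~~C, ((A -> B) & B)):
            ((A -> B) & B): α-rule — add (A -> B), B.
            ~(D & F): β-rule — branch into ~D  //  ~F.
              branch 1.2.2.1 (add ~D):
                (A -> B): β-rule — branch into ~A  //  B.
                  branch 1.2.2.1.1 (add ~A):
                    ○ open, literals {A=false, B=true, C=true, D=false}.
                  branch 1.2.2.1.2 (add B):
                    ○ open, literals {B=true, C=true, D=false}.
              branch 1.2.2.2 (add ~F):
                (A -> B): β-rule — branch into ~A  //  B.
                  branch 1.2.2.2.1 (add ~A):
                    ○ open, literals {A=false, B=true, C=true, F=false}.
                  branch 1.2.2.2.2 (add B):
                    ○ open, literals {B=true, C=true, F=false}.
  branch 2 (add (A -> ((B & B) | B))):
    (A -> ((B & B) | B)): β-rule — branch into ~A  //  ((B & B) | B).
      branch 2.1 (add ~A):
        ○ open, literals {A=false}.
      branch 2.2 (add ((B & B) | B)):
        ((B & B) | B): β-rule — branch into (B & B)  //  B.
          branch 2.2.1 (add (B & B)):
            (B & B): α-rule — add B, B.
            ○ open, literals {B=true}.
          branch 2.2.2 (add B):
            ○ open, literals {B=true}.
1 branch closed, 13 open.
Each open branch fixes some atoms; the unmentioned ones are free. Counting distinct full assignments: branch {A=true, B=false, C=false} (D, E, F) contributes 8 new; branch {B=false, C=false} (A, D, E, F) contributes 8 new; branch {A=true, B=false, C=false, D=false} (E, F) contributes 0 new; branch {B=false, C=false, D=false} (A, E, F) contributes 0 new; branch {A=true, B=false, C=false, F=false} (D, E) contributes 0 new; branch {B=false, C=false, F=false} (A, D, E) contributes 0 new; branch {A=false, B=true, C=true, D=false} (E, F) contributes 4 new; branch {B=true, C=true, D=false} (A, E, F) contributes 4 new; branch {A=false, B=true, C=true, F=false} (D, E) contributes 2 new; branch {B=true, C=true, F=false} (A, D, E) contributes 2 new; branch {A=false} (B, C, D, E, F) contributes 18 new; branch {B=true} (A, C, D, E, F) contributes 10 new; branch {B=true} (A, C, D, E, F) contributes 0 new. Total: 56.

56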